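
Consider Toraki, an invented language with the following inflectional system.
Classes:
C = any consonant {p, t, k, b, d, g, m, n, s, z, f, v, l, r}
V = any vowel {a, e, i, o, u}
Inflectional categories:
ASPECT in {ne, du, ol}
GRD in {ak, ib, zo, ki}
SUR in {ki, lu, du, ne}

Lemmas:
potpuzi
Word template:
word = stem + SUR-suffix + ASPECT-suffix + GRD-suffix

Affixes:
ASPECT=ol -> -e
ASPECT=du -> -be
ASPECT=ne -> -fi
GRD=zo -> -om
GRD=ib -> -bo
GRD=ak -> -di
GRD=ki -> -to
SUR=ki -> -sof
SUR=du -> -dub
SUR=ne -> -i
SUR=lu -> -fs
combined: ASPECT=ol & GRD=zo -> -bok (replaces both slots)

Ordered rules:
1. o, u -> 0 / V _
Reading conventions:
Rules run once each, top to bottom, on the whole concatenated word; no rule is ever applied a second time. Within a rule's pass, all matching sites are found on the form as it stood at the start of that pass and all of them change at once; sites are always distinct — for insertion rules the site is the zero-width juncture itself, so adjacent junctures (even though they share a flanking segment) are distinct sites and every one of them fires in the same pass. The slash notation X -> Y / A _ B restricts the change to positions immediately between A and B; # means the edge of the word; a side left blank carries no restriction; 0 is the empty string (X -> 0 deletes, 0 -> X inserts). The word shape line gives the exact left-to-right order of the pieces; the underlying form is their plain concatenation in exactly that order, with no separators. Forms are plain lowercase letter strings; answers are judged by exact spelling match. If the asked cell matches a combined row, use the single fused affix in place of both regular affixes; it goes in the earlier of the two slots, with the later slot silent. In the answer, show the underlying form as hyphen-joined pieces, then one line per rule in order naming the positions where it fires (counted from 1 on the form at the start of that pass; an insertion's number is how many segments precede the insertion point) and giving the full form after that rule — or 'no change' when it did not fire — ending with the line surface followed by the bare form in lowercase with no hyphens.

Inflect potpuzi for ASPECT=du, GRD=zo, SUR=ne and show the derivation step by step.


underlying: potpuzi-i-be-om
1. o, u -> 0 / V _: fires at position(s) 11: potpuziibem
surface: potpuziibem


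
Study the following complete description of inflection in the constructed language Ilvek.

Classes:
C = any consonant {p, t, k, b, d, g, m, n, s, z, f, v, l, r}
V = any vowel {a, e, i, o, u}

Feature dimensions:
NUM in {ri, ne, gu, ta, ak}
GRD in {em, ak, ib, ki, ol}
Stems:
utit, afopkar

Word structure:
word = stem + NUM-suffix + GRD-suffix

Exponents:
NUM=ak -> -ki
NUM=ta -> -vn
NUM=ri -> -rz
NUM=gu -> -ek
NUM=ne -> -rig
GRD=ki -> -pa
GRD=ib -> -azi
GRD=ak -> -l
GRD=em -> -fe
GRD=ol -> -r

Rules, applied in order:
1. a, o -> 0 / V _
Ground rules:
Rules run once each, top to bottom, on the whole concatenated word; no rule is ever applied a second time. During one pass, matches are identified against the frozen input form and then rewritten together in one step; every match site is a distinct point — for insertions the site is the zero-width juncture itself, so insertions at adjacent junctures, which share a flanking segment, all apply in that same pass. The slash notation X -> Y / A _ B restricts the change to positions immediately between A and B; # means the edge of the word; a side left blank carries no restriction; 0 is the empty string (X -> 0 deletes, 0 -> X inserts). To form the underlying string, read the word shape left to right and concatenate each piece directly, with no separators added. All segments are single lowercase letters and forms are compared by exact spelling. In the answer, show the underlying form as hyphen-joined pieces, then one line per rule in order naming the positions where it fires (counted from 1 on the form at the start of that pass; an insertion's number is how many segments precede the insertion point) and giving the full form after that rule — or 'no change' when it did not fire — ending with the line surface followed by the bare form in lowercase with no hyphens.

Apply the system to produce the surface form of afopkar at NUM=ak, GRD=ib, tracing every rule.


underlying: afopkar-ki-azi
1. a, o -> 0 / V _: fires at position(s) 10: afopkarkizi
surface: afopkarkizi


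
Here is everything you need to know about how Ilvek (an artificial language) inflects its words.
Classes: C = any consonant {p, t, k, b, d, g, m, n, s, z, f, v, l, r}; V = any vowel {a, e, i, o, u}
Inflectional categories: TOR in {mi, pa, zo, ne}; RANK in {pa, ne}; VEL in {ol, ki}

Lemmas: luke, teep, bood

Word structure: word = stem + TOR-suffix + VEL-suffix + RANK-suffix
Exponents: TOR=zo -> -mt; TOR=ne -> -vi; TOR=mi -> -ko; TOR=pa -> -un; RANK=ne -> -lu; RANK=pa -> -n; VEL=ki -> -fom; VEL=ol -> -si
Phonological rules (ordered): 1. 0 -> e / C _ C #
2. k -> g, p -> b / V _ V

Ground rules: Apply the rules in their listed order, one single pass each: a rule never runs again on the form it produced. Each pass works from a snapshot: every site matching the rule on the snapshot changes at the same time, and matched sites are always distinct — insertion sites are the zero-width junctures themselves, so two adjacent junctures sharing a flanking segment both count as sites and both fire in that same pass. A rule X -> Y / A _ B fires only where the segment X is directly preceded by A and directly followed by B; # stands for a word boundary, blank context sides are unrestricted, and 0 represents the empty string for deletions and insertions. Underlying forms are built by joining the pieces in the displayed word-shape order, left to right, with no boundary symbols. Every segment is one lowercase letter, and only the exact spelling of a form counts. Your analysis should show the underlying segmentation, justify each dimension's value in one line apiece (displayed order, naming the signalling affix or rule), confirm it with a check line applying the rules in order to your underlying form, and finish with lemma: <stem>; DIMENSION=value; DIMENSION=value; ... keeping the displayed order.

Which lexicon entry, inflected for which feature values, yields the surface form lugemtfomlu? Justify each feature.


underlying: luke-mt-fom-lu
TOR=zo - signalled by the affix -mt
RANK=ne - signalled by the affix -lu
VEL=ki - signalled by the affix -fom
check: lukemtfomlu -> lukemtfomlu -> lugemtfomlu
lemma: luke; TOR=zo; RANK=ne; VEL=ki


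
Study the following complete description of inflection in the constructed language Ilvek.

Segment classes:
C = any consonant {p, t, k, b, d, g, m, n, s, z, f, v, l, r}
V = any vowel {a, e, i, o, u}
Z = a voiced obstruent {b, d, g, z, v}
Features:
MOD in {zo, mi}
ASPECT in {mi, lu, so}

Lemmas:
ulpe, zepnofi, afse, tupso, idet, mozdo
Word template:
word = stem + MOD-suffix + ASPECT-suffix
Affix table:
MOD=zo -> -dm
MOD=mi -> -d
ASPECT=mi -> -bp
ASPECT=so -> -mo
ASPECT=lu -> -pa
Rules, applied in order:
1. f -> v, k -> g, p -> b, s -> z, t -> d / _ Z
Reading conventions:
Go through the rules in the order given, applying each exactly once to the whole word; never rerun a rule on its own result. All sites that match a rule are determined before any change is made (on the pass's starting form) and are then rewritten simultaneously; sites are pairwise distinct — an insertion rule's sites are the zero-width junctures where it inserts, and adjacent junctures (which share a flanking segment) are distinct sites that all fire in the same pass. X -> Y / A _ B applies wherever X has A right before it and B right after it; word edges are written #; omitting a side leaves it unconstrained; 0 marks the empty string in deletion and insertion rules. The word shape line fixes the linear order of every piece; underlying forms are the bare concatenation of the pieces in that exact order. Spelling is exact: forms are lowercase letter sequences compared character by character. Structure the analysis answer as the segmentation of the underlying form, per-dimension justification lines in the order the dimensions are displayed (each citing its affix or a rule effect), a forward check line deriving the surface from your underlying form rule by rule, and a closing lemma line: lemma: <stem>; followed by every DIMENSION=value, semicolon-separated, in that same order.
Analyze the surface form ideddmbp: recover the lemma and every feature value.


underlying: idet-dm-bp
MOD=zo - signalled by the affix -dm
ASPECT=mi - signalled by the affix -bp
check: idetdmbp -> ideddmbp
lemma: idet; MOD=zo; ASPECT=mi


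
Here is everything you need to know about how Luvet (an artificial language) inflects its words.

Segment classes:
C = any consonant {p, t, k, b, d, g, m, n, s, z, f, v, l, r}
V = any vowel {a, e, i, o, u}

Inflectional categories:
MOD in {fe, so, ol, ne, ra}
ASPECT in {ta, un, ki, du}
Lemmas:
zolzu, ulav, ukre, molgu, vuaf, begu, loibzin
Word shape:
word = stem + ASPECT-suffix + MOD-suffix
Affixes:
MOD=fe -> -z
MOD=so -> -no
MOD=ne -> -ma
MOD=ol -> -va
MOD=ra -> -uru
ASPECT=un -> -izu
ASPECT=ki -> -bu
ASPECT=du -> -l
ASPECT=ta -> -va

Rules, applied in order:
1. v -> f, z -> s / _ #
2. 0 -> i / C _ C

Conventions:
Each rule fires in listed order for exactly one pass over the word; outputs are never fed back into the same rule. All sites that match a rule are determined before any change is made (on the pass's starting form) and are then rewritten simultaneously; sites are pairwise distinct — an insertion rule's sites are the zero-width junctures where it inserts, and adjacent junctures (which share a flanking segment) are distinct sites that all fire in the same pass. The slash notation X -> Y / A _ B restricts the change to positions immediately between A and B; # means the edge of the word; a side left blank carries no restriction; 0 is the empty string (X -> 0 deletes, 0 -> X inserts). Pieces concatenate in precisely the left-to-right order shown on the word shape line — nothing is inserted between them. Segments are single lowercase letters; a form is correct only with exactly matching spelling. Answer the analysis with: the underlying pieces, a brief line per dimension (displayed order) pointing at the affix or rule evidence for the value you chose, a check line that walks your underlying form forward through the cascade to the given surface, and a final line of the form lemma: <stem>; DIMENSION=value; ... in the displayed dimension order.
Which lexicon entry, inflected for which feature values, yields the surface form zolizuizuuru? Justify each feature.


underlying: zolzu-izu-uru
MOD=ra - signalled by the affix -uru
ASPECT=un - signalled by the affix -izu
check: zolzuizuuru -> zolzuizuuru -> zolizuizuuru
lemma: zolzu; MOD=ra; ASPECT=un


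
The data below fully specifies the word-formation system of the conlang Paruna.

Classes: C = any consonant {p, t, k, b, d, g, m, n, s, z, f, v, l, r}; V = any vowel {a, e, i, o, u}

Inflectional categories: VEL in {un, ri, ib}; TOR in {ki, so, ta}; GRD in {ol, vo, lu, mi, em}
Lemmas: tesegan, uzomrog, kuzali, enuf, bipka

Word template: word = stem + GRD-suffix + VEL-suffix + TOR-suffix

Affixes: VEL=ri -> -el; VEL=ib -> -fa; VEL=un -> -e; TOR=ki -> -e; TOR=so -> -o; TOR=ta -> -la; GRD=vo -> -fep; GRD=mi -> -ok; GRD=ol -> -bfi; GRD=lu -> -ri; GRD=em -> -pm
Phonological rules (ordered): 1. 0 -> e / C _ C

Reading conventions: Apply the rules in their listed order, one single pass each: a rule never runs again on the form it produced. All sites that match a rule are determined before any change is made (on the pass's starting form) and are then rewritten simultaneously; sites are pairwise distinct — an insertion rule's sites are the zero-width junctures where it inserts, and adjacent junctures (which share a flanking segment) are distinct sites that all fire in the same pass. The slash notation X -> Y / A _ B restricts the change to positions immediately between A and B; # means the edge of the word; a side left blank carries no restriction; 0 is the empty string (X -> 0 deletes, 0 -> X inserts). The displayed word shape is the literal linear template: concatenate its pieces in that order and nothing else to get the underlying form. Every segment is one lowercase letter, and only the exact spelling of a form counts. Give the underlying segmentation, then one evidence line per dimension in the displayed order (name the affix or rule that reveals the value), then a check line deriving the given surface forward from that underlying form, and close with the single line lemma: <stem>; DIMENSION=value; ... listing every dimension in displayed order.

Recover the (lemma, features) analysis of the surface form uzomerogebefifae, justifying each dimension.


underlying: uzomrog-bfi-fa-e
VEL=ib - signalled by the affix -fa
TOR=ki - signalled by the affix -e
GRD=ol - signalled by the affix -bfi
check: uzomrogbfifae -> uzomerogebefifae
lemma: uzomrog; VEL=ib; TOR=ki; GRD=ol


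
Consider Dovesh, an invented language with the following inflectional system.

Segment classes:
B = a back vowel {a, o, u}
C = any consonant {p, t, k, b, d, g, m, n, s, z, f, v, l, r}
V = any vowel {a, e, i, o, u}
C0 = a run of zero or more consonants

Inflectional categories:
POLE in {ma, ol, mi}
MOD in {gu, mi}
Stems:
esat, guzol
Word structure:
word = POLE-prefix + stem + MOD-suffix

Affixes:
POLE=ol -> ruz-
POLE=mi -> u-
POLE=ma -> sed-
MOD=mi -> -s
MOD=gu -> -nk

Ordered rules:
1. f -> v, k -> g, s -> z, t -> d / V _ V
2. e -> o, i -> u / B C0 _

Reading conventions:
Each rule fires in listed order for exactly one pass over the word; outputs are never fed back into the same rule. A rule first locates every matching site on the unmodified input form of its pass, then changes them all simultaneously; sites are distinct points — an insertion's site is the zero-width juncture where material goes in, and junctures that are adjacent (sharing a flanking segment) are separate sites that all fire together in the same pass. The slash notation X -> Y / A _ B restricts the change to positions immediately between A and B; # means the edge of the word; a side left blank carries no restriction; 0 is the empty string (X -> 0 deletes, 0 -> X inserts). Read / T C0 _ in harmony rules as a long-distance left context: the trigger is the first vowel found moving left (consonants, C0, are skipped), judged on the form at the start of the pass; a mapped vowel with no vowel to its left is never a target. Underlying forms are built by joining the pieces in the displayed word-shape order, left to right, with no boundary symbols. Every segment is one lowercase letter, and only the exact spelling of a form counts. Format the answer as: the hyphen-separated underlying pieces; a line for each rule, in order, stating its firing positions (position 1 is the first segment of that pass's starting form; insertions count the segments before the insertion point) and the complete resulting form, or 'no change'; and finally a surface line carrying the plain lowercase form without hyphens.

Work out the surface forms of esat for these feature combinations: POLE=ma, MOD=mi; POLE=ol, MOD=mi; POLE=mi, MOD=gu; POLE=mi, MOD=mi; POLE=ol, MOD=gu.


cell POLE=ma, MOD=mi:
underlying: sed-esat-s
1. f -> v, k -> g, s -> z, t -> d / V _ V: fires at position(s) 5: sedezats
2. e -> o, i -> u / B C0 _: no change
surface: sedezats

cell POLE=ol, MOD=mi:
underlying: ruz-esat-s
1. f -> v, k -> g, s -> z, t -> d / V _ V: fires at position(s) 5: ruzezats
2. e -> o, i -> u / B C0 _: fires at position(s) 4: ruzozats
surface: ruzozats

cell POLE=mi, MOD=gu:
underlying: u-esat-nk
1. f -> v, k -> g, s -> z, t -> d / V _ V: fires at position(s) 3: uezatnk
2. e -> o, i -> u / B C0 _: fires at position(s) 2: uozatnk
surface: uozatnk

cell POLE=mi, MOD=mi:
underlying: u-esat-s
1. f -> v, k -> g, s -> z, t -> d / V _ V: fires at position(s) 3: uezats
2. e -> o, i -> u / B C0 _: fires at position(s) 2: uozats
surface: uozats

cell POLE=ol, MOD=gu:
underlying: ruz-esat-nk
1. f -> v, k -> g, s -> z, t -> d / V _ V: fires at position(s) 5: ruzezatnk
2. e -> o, i -> u / B C0 _: fires at position(s) 4: ruzozatnk
surface: ruzozatnk


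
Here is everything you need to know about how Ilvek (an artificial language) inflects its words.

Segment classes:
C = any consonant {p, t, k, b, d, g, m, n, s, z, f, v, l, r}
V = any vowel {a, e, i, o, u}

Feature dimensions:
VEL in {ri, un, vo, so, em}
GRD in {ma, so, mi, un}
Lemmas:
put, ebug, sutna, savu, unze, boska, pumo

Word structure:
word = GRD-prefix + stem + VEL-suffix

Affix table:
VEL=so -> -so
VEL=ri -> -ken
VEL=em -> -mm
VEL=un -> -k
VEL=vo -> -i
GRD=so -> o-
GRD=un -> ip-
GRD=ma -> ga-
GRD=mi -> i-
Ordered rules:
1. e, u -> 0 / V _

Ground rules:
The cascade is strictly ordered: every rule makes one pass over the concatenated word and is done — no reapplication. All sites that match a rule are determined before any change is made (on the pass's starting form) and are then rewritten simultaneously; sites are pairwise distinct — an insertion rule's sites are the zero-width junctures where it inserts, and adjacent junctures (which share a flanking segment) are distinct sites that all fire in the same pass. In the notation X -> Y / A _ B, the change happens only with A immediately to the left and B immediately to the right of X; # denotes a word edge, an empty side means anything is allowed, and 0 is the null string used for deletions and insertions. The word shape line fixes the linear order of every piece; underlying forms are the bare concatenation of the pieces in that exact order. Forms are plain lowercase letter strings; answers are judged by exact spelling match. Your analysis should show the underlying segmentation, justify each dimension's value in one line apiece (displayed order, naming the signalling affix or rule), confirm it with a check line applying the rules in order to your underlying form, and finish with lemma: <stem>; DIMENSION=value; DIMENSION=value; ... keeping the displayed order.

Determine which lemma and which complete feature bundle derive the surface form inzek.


underlying: i-unze-k
VEL=un - signalled by the affix -k
GRD=mi - signalled by the affix i-
check: iunzek -> inzek
lemma: unze; VEL=un; GRD=mi


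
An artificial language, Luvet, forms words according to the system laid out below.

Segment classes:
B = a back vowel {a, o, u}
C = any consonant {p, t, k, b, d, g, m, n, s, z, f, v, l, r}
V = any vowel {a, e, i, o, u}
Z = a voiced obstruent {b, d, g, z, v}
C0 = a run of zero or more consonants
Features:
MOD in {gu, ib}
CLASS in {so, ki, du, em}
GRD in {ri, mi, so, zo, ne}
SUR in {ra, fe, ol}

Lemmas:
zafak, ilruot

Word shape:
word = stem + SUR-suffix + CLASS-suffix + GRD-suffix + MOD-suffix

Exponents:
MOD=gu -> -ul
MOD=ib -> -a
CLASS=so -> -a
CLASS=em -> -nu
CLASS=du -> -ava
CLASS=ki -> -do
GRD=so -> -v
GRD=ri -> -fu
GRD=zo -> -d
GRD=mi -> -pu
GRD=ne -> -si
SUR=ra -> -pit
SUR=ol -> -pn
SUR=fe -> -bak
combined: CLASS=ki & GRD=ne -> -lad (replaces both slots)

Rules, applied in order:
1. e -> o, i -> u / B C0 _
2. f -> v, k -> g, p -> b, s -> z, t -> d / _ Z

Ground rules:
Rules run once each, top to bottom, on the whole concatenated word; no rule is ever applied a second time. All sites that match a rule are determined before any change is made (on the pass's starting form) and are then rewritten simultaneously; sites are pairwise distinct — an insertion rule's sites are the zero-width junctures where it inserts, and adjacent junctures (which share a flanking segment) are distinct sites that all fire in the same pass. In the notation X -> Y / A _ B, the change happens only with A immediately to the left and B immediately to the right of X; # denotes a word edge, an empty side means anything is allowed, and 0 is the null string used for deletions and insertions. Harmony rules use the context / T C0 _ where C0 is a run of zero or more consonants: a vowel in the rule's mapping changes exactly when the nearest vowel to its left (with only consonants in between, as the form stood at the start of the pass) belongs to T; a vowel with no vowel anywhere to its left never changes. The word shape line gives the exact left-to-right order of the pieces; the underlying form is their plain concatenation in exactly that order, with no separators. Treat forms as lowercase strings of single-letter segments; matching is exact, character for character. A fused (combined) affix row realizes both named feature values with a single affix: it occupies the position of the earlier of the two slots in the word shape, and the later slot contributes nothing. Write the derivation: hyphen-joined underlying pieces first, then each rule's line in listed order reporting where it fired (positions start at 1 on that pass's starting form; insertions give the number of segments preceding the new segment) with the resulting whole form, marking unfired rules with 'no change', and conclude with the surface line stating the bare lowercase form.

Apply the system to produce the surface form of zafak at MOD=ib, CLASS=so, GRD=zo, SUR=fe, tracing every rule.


underlying: zafak-bak-a-d-a
1. e -> o, i -> u / B C0 _: no change
2. f -> v, k -> g, p -> b, s -> z, t -> d / _ Z: fires at position(s) 5: zafagbakada
surface: zafagbakada


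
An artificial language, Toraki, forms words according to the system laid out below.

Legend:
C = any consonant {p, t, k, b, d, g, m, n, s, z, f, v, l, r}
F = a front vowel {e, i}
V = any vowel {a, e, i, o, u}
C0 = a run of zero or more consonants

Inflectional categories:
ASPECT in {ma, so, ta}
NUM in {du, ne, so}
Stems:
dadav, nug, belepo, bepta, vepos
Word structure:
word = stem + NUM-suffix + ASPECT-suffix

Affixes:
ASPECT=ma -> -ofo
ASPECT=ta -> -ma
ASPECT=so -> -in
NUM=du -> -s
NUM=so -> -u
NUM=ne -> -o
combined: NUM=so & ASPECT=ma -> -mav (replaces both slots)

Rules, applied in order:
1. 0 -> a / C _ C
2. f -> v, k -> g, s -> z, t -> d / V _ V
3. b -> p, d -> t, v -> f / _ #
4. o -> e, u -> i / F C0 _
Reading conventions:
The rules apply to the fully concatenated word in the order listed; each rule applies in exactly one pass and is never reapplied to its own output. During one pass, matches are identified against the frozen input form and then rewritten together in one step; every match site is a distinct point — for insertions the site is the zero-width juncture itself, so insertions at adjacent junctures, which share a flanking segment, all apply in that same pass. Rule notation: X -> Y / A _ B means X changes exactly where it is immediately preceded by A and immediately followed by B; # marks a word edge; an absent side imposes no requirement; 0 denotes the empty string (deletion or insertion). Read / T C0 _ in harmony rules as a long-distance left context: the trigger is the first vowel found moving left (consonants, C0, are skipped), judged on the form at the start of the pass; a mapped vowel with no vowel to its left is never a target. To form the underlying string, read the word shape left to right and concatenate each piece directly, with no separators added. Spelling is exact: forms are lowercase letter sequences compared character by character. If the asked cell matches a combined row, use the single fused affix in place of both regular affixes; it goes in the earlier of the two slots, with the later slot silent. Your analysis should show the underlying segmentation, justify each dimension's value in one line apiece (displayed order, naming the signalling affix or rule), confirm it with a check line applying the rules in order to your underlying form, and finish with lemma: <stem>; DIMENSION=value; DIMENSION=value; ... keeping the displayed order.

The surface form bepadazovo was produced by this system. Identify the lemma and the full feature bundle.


underlying: bepta-s-ofo
ASPECT=ma - signalled by the affix -ofo
NUM=du - signalled by the affix -s
check: beptasofo -> bepatasofo -> bepadazovo -> bepadazovo -> bepadazovo
lemma: bepta; ASPECT=ma; NUM=du


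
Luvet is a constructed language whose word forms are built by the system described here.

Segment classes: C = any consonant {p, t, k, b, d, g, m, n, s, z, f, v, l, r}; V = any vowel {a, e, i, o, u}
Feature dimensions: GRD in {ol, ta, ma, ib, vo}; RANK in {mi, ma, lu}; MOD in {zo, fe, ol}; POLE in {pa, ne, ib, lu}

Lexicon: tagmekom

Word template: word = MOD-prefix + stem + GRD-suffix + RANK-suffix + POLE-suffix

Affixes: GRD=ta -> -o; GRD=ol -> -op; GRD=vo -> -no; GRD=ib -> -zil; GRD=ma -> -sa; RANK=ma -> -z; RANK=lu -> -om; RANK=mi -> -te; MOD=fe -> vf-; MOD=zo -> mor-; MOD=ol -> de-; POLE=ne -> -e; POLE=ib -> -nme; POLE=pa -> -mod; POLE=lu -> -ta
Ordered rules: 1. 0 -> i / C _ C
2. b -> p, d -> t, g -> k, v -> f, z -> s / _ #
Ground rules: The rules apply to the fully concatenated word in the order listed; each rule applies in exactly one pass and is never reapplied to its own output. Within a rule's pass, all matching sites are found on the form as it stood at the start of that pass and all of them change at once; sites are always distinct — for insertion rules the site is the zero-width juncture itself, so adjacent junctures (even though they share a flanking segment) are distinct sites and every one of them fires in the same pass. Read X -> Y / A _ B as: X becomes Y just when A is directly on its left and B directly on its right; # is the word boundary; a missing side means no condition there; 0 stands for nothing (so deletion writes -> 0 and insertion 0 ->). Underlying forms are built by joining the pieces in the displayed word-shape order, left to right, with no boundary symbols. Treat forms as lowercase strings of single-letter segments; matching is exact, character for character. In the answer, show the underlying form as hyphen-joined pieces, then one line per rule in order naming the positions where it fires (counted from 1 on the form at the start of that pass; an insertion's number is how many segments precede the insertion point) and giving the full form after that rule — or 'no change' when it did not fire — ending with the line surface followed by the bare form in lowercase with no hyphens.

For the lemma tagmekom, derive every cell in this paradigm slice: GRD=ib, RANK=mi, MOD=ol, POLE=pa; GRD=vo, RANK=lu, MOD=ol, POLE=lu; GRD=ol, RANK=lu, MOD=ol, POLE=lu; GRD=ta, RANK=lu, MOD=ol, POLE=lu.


cell GRD=ib, RANK=mi, MOD=ol, POLE=pa:
underlying: de-tagmekom-zil-te-mod
1. 0 -> i / C _ C: inserts after position(s) 5, 10, 13: detagimekomizilitemod
2. b -> p, d -> t, g -> k, v -> f, z -> s / _ #: fires at position(s) 21: detagimekomizilitemot
surface: detagimekomizilitemot

cell GRD=vo, RANK=lu, MOD=ol, POLE=lu:
underlying: de-tagmekom-no-om-ta
1. 0 -> i / C _ C: inserts after position(s) 5, 10, 14: detagimekominoomita
2. b -> p, d -> t, g -> k, v -> f, z -> s / _ #: no change
surface: detagimekominoomita

cell GRD=ol, RANK=lu, MOD=ol, POLE=lu:
underlying: de-tagmekom-op-om-ta
1. 0 -> i / C _ C: inserts after position(s) 5, 14: detagimekomopomita
2. b -> p, d -> t, g -> k, v -> f, z -> s / _ #: no change
surface: detagimekomopomita

cell GRD=ta, RANK=lu, MOD=ol, POLE=lu:
underlying: de-tagmekom-o-om-ta
1. 0 -> i / C _ C: inserts after position(s) 5, 13: detagimekomoomita
2. b -> p, d -> t, g -> k, v -> f, z -> s / _ #: no change
surface: detagimekomoomita


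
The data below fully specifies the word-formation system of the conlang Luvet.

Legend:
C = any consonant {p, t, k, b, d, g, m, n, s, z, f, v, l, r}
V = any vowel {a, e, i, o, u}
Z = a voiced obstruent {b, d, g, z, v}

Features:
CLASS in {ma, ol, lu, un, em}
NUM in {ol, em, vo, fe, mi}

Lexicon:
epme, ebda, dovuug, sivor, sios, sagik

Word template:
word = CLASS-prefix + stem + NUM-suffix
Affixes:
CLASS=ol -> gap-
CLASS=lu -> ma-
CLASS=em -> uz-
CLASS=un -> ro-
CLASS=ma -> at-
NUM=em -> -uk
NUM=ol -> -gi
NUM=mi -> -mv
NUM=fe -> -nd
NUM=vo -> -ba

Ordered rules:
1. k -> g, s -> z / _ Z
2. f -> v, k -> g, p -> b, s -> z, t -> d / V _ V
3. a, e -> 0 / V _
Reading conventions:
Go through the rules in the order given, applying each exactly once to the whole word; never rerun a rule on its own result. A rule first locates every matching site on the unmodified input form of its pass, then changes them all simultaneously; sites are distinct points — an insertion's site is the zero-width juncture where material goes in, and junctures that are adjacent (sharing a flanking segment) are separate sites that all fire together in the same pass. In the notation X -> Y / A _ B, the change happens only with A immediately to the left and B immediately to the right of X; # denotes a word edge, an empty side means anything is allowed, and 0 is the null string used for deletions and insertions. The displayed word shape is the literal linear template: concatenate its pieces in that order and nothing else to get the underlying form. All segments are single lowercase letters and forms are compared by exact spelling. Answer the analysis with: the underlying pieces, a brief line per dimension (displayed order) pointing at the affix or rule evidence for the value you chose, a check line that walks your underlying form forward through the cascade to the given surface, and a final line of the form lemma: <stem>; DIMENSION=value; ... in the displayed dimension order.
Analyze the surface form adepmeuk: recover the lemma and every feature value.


underlying: at-epme-uk
CLASS=ma - signalled by the affix at-
NUM=em - signalled by the affix -uk
check: atepmeuk -> atepmeuk -> adepmeuk -> adepmeuk
lemma: epme; CLASS=ma; NUM=em


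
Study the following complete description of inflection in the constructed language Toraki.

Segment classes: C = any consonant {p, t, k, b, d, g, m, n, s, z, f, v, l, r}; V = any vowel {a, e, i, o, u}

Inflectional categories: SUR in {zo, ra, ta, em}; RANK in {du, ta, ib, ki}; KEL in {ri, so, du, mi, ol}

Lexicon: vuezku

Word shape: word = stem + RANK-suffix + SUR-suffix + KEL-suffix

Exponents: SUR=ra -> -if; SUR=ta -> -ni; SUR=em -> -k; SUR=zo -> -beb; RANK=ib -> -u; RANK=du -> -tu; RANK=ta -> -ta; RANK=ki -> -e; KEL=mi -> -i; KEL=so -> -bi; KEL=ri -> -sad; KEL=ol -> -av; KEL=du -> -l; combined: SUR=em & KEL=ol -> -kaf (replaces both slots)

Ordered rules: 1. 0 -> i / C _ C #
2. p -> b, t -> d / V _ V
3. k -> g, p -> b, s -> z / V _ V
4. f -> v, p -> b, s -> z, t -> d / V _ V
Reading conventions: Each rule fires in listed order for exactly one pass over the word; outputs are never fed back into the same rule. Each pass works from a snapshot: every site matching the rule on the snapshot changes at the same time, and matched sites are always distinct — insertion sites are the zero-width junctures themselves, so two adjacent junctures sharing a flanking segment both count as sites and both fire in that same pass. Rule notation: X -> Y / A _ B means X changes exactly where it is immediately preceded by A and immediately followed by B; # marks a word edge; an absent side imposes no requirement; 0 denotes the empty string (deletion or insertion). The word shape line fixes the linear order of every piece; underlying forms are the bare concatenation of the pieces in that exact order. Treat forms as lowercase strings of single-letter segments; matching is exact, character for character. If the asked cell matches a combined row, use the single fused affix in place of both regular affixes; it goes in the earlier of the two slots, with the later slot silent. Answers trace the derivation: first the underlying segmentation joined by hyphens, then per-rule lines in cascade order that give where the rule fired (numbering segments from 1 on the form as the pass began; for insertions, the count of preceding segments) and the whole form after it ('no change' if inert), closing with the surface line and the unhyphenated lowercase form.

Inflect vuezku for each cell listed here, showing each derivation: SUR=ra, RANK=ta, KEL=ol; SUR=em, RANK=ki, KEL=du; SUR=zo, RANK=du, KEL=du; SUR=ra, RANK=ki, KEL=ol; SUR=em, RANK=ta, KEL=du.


cell SUR=ra, RANK=ta, KEL=ol:
underlying: vuezku-ta-if-av
1. 0 -> i / C _ C #: no change
2. p -> b, t -> d / V _ V: fires at position(s) 7: vuezkudaifav
3. k -> g, p -> b, s -> z / V _ V: no change
4. f -> v, p -> b, s -> z, t -> d / V _ V: fires at position(s) 10: vuezkudaivav
surface: vuezkudaivav

cell SUR=em, RANK=ki, KEL=du:
underlying: vuezku-e-k-l
1. 0 -> i / C _ C #: inserts after position(s) 8: vuezkuekil
2. p -> b, t -> d / V _ V: no change
3. k -> g, p -> b, s -> z / V _ V: fires at position(s) 8: vuezkuegil
4. f -> v, p -> b, s -> z, t -> d / V _ V: no change
surface: vuezkuegil

cell SUR=zo, RANK=du, KEL=du:
underlying: vuezku-tu-beb-l
1. 0 -> i / C _ C #: inserts after position(s) 11: vuezkutubebil
2. p -> b, t -> d / V _ V: fires at position(s) 7: vuezkudubebil
3. k -> g, p -> b, s -> z / V _ V: no change
4. f -> v, p -> b, s -> z, t -> d / V _ V: no change
surface: vuezkudubebil

cell SUR=ra, RANK=ki, KEL=ol:
underlying: vuezku-e-if-av
1. 0 -> i / C _ C #: no change
2. p -> b, t -> d / V _ V: no change
3. k -> g, p -> b, s -> z / V _ V: no change
4. f -> v, p -> b, s -> z, t -> d / V _ V: fires at position(s) 9: vuezkueivav
surface: vuezkueivav

cell SUR=em, RANK=ta, KEL=du:
underlying: vuezku-ta-k-l
1. 0 -> i / C _ C #: inserts after position(s) 9: vuezkutakil
2. p -> b, t -> d / V _ V: fires at position(s) 7: vuezkudakil
3. k -> g, p -> b, s -> z / V _ V: fires at position(s) 9: vuezkudagil
4. f -> v, p -> b, s -> z, t -> d / V _ V: no change
surface: vuezkudagil


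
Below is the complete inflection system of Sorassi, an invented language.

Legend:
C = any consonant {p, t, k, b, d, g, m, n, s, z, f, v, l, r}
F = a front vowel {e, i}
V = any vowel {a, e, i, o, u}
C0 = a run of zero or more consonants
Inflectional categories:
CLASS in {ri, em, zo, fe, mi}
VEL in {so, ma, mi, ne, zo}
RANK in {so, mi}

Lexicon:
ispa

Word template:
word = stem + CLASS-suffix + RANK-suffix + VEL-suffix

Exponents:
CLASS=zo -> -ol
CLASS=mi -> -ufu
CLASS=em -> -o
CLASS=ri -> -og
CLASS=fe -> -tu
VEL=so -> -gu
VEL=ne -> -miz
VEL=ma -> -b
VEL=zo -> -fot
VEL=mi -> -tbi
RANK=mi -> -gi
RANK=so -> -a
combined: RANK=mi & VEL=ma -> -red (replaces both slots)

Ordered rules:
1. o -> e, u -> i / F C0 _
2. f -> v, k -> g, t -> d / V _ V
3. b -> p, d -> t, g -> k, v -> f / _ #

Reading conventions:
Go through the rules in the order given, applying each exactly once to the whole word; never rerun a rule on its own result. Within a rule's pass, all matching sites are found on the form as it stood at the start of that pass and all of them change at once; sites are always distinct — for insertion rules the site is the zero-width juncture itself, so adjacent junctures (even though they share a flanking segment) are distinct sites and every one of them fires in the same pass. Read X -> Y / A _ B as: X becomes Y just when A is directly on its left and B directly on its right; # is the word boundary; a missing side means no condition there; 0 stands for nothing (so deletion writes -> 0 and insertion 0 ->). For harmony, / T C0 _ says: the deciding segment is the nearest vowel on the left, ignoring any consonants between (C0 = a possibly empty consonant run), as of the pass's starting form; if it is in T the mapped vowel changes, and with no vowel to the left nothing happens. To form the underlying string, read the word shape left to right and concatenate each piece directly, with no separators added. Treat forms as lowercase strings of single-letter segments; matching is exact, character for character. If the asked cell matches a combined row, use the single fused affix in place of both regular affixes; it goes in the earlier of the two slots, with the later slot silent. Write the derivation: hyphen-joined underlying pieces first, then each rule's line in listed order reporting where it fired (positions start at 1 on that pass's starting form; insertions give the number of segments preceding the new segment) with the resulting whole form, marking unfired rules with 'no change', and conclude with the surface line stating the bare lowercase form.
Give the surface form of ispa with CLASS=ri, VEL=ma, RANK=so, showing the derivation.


underlying: ispa-og-a-b
1. o -> e, u -> i / F C0 _: no change
2. f -> v, k -> g, t -> d / V _ V: no change
3. b -> p, d -> t, g -> k, v -> f / _ #: fires at position(s) 8: ispaogap
surface: ispaogap


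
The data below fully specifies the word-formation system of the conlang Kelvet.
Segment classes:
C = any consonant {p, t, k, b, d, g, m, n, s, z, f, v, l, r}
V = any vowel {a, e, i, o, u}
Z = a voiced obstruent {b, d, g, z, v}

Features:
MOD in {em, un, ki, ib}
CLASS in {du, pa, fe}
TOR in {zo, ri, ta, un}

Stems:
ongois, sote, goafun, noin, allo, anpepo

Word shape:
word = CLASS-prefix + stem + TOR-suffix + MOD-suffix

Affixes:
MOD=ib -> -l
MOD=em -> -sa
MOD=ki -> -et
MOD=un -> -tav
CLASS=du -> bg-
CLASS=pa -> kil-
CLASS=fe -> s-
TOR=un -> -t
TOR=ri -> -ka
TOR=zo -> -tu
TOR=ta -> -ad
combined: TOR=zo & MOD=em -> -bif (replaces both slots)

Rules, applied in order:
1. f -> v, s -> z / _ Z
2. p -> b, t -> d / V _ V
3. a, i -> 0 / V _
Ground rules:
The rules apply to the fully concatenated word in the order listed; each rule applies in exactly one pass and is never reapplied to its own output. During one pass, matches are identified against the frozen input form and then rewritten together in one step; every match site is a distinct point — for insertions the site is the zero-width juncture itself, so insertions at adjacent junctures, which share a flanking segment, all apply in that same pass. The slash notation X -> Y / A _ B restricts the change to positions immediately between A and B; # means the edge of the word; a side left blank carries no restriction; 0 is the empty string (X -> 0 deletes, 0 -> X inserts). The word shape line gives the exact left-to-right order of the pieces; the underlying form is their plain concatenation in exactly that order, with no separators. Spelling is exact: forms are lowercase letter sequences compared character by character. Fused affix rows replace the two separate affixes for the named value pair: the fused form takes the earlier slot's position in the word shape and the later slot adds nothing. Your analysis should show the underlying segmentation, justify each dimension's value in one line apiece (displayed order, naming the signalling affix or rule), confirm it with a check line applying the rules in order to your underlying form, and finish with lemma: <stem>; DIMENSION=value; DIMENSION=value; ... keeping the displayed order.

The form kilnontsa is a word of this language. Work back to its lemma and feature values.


underlying: kil-noin-t-sa
MOD=em - signalled by the affix -sa
CLASS=pa - signalled by the affix kil-
TOR=un - signalled by the affix -t
check: kilnointsa -> kilnointsa -> kilnointsa -> kilnontsa
lemma: noin; MOD=em; CLASS=pa; TOR=un


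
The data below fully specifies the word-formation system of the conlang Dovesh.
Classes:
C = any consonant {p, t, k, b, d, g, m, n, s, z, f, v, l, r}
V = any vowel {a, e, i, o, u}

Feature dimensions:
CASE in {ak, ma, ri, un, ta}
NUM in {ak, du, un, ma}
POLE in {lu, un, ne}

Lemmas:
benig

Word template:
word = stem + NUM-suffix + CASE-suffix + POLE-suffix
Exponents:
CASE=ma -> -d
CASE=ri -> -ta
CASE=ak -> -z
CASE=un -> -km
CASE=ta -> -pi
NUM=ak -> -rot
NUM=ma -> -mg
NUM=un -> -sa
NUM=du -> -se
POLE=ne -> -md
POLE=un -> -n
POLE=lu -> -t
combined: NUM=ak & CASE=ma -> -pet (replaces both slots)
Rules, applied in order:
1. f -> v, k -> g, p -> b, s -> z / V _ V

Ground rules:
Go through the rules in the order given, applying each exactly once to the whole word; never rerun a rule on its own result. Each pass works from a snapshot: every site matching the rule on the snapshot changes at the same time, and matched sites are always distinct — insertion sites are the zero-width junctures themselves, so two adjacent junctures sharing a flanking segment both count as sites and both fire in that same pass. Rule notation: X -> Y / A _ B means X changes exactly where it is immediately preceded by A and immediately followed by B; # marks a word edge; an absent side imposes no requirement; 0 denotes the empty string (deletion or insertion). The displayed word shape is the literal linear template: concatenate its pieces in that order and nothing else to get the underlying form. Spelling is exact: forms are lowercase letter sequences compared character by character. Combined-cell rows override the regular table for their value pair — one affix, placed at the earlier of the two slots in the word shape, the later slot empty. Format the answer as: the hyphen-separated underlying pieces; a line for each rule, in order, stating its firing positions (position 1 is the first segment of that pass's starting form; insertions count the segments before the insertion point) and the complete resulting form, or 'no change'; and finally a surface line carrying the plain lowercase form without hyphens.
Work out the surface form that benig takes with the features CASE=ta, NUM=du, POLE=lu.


underlying: benig-se-pi-t
1. f -> v, k -> g, p -> b, s -> z / V _ V: fires at position(s) 8: benigsebit
surface: benigsebit
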